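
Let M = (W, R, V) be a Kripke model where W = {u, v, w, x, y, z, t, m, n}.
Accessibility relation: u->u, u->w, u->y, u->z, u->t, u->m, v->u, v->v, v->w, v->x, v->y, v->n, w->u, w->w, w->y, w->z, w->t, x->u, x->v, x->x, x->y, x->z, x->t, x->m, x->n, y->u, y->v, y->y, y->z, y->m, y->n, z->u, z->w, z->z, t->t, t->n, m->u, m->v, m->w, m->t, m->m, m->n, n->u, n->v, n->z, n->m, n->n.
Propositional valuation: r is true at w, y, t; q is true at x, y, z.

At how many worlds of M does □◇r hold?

3

Let φ = □◇r. Evaluate φ at each world:
  u (successors {u, w, y, z, t, m}): φ is true.
  v (successors {u, v, w, x, y, n}): φ is false.
  w (successors {u, w, y, z, t}): φ is true.
  x (successors {u, v, x, y, z, t, m, n}): φ is false.
  y (successors {u, v, y, z, m, n}): φ is false.
  z (successors {u, w, z}): φ is true.
  t (successors {t, n}): φ is false.
  m (successors {u, v, w, t, m, n}): φ is false.
  n (successors {u, v, z, m, n}): φ is false.
For instance, at y:
  At y: □◇r requires ◇r at every successor {u, v, y, z, m, n}.
    ◇r fails at n, so □◇r is false at y.
      At n: ◇r requires r at some successor in {u, v, z, m, n}.
        At u: r is false.
        At v: r is false.
        At z: r is false.
        At m: r is false.
        At n: r is false.
      So ◇r is false at n.
Satisfying worlds: {u, w, z}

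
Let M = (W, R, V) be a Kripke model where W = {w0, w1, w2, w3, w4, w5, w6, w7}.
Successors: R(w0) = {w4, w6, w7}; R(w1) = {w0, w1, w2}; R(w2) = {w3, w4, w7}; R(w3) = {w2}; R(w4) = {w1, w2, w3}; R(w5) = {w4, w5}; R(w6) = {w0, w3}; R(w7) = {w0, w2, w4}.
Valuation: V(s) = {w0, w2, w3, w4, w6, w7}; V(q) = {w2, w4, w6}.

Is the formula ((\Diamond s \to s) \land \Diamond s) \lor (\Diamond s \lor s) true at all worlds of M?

Yes

Let φ = ((\Diamond s \to s) \land \Diamond s) \lor (\Diamond s \lor s). Evaluate φ at each world:
  w0 (successors {w4, w6, w7}): φ is true.
  w1 (successors {w0, w1, w2}): φ is true.
  w2 (successors {w3, w4, w7}): φ is true.
  w3 (successors {w2}): φ is true.
  w4 (successors {w1, w2, w3}): φ is true.
  w5 (successors {w4, w5}): φ is true.
  w6 (successors {w0, w3}): φ is true.
  w7 (successors {w0, w2, w4}): φ is true.
For instance, at w3:
  At w3: (\Diamond s \to s) \land \Diamond s is true, \Diamond s \lor s is true, so ((\Diamond s \to s) \land \Diamond s) \lor (\Diamond s \lor s) is true.
    At w3: \Diamond s \to s is true, \Diamond s is true, so (\Diamond s \to s) \land \Diamond s is true.
      At w3: \Diamond s is true, s is true, so \Diamond s \to s is true.
      At w3: \Diamond s requires s at some successor in {w2}.
        s holds at w2, so \Diamond s is true at w3.
    At w3: \Diamond s is true, s is true, so \Diamond s \lor s is true.
      At w3: \Diamond s requires s at some successor in {w2}.
        s holds at w2, so \Diamond s is true at w3.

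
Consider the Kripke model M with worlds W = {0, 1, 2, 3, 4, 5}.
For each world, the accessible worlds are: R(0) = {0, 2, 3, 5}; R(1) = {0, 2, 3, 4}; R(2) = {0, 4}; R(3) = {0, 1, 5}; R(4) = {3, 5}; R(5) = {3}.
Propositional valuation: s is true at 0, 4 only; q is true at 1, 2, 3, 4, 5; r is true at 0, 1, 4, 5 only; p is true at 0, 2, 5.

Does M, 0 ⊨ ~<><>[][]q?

Yes

At 0: <><>[][]q is false, so ~<><>[][]q is true.
  At 0: <><>[][]q requires <>[][]q at some successor in {0, 2, 3, 5}.
    At 0: <>[][]q is false.
    At 2: <>[][]q is false.
    At 3: <>[][]q is false.
    At 5: <>[][]q is false.
  So <><>[][]q is false at 0.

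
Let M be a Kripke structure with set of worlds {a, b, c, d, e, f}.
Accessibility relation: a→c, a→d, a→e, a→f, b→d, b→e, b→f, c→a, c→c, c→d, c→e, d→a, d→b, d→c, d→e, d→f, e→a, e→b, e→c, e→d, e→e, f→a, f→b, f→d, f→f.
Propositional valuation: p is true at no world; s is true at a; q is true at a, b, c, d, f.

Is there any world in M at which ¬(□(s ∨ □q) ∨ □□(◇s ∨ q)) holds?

No

Let φ = ¬(□(s ∨ □q) ∨ □□(◇s ∨ q)). Evaluate φ at each world:
  a (successors {c, d, e, f}): φ is false.
  b (successors {d, e, f}): φ is false.
  c (successors {a, c, d, e}): φ is false.
  d (successors {a, b, c, e, f}): φ is false.
  e (successors {a, b, c, d, e}): φ is false.
  f (successors {a, b, d, f}): φ is false.
For instance, at a:
  At a: □(s ∨ □q) ∨ □□(◇s ∨ q) is true, so ¬(□(s ∨ □q) ∨ □□(◇s ∨ q)) is false.
    At a: □(s ∨ □q) is false, □□(◇s ∨ q) is true, so □(s ∨ □q) ∨ □□(◇s ∨ q) is true.
      At a: □(s ∨ □q) requires s ∨ □q at every successor {c, d, e, f}.
        s ∨ □q fails at c, so □(s ∨ □q) is false at a.
      At a: □□(◇s ∨ q) requires □(◇s ∨ q) at every successor {c, d, e, f}.
        At c: □(◇s ∨ q) is true.
        At d: □(◇s ∨ q) is true.
        At e: □(◇s ∨ q) is true.
        At f: □(◇s ∨ q) is true.
      So □□(◇s ∨ q) is true at a.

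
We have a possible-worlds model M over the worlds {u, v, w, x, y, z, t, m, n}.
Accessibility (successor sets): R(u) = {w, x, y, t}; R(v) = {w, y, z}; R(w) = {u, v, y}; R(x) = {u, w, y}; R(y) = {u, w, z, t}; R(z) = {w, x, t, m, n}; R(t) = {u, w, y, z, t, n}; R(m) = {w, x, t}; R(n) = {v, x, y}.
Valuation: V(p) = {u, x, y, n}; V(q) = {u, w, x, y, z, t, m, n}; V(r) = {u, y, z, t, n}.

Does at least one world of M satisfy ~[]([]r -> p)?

No

Let φ = ~[]([]r -> p). Evaluate φ at each world:
  u (successors {w, x, y, t}): φ is false.
  v (successors {w, y, z}): φ is false.
  w (successors {u, v, y}): φ is false.
  x (successors {u, w, y}): φ is false.
  y (successors {u, w, z, t}): φ is false.
  z (successors {w, x, t, m, n}): φ is false.
  t (successors {u, w, y, z, t, n}): φ is false.
  m (successors {w, x, t}): φ is false.
  n (successors {v, x, y}): φ is false.
For instance, at x:
  At x: []([]r -> p) is true, so ~[]([]r -> p) is false.
    At x: []([]r -> p) requires []r -> p at every successor {u, w, y}.
      At u: []r -> p is true.
      At w: []r -> p is true.
      At y: []r -> p is true.
    So []([]r -> p) is true at x.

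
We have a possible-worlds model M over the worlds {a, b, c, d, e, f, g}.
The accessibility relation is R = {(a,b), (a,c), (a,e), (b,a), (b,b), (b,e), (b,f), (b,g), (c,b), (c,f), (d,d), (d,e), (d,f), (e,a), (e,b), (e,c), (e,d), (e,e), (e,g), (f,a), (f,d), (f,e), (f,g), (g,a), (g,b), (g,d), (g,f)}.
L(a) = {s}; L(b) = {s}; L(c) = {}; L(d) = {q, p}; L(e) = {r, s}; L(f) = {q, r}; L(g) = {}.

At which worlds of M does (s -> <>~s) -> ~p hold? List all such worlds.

Let φ = (s -> <>~s) -> ~p. Evaluate φ at each world:
  a (successors {b, c, e}): φ is true.
  b (successors {a, b, e, f, g}): φ is true.
  c (successors {b, f}): φ is true.
  d (successors {d, e, f}): φ is false.
  e (successors {a, b, c, d, e, g}): φ is true.
  f (successors {a, d, e, g}): φ is true.
  g (successors {a, b, d, f}): φ is true.
For instance, at c:
  At c: s -> <>~s is true, ~p is true, so (s -> <>~s) -> ~p is true.
    At c: s is false, <>~s is true, so s -> <>~s is true.
      At c: <>~s requires ~s at some successor in {b, f}.
        ~s holds at f, so <>~s is true at c.
Satisfying worlds: {a, b, c, e, f, g}

a, b, c, e, f, g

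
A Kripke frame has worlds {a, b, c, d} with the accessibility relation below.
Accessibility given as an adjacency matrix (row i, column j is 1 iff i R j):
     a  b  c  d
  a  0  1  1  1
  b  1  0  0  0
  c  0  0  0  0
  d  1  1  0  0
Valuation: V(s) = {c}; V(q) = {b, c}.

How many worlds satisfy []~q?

Let φ = []~q. Evaluate φ at each world:
  a (successors {b, c, d}): φ is false.
  b (successors {a}): φ is true.
  c (successors ∅): φ is true.
  d (successors {a, b}): φ is false.
For instance, at d:
  At d: []~q requires ~q at every successor {a, b}.
    ~q fails at b, so []~q is false at d.
Satisfying worlds: {b, c}

2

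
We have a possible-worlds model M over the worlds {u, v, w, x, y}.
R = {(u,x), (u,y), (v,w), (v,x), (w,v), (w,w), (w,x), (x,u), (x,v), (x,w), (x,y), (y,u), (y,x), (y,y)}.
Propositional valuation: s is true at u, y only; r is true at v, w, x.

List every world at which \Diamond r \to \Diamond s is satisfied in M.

u, x, y

Let φ = \Diamond r \to \Diamond s. Evaluate φ at each world:
  u (successors {x, y}): φ is true.
  v (successors {w, x}): φ is false.
  w (successors {v, w, x}): φ is false.
  x (successors {u, v, w, y}): φ is true.
  y (successors {u, x, y}): φ is true.
For instance, at u:
  At u: \Diamond r is true, \Diamond s is true, so \Diamond r \to \Diamond s is true.
    At u: \Diamond r requires r at some successor in {x, y}.
      r holds at x, so \Diamond r is true at u.
    At u: \Diamond s requires s at some successor in {x, y}.
      s holds at y, so \Diamond s is true at u.
Satisfying worlds: {u, x, y}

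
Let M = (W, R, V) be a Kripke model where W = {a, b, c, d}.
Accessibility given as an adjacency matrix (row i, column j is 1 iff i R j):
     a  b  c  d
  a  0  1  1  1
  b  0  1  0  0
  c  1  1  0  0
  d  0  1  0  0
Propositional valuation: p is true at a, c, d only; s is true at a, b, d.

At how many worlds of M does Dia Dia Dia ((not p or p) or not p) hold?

Recall that Dia ψ holds at a world iff ψ holds at some accessible world.
Let φ = Dia Dia Dia ((not p or p) or not p). Evaluate φ at each world:
  a (successors {b, c, d}): φ is true.
  b (successors {b}): φ is true.
  c (successors {a, b}): φ is true.
  d (successors {b}): φ is true.
For instance, at b:
  At b: Dia Dia Dia ((not p or p) or not p) requires Dia Dia ((not p or p) or not p) at some successor in {b}.
    Dia Dia ((not p or p) or not p) holds at b, so Dia Dia Dia ((not p or p) or not p) is true at b.
      At b: Dia Dia ((not p or p) or not p) requires Dia ((not p or p) or not p) at some successor in {b}.
        Dia ((not p or p) or not p) holds at b, so Dia Dia ((not p or p) or not p) is true at b.
Satisfying worlds: {a, b, c, d}

4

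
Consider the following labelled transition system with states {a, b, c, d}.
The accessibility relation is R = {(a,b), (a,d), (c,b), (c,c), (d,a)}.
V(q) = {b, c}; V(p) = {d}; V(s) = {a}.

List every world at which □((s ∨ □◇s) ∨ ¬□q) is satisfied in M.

Recall that □ψ holds at a world iff ψ holds at every accessible world, and ◇ψ holds iff ψ holds at some accessible world.
Let φ = □((s ∨ □◇s) ∨ ¬□q). Evaluate φ at each world:
  a (successors {b, d}): φ is true.
  b (successors ∅): φ is true.
  c (successors {b, c}): φ is false.
  d (successors {a}): φ is true.
For instance, at d:
  At d: □((s ∨ □◇s) ∨ ¬□q) requires (s ∨ □◇s) ∨ ¬□q at every successor {a}.
      At a: s ∨ □◇s is true, ¬□q is true, so (s ∨ □◇s) ∨ ¬□q is true.
  So □((s ∨ □◇s) ∨ ¬□q) is true at d.
Satisfying worlds: {a, b, d}

a, b, d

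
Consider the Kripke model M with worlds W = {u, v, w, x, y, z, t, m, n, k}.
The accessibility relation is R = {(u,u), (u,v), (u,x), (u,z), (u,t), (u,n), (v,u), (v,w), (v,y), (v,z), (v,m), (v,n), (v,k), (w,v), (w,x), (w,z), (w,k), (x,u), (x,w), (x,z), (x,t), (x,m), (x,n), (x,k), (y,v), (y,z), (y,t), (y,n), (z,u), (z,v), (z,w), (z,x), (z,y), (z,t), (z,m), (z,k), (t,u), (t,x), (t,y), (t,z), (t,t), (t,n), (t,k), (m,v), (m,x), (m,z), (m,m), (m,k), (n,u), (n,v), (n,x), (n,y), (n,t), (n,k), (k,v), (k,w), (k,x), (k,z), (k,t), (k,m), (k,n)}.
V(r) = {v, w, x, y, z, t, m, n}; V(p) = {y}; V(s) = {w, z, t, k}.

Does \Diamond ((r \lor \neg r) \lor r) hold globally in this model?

Yes

Let φ = \Diamond ((r \lor \neg r) \lor r). Evaluate φ at each world:
  u (successors {u, v, x, z, t, n}): φ is true.
  v (successors {u, w, y, z, m, n, k}): φ is true.
  w (successors {v, x, z, k}): φ is true.
  x (successors {u, w, z, t, m, n, k}): φ is true.
  y (successors {v, z, t, n}): φ is true.
  z (successors {u, v, w, x, y, t, m, k}): φ is true.
  t (successors {u, x, y, z, t, n, k}): φ is true.
  m (successors {v, x, z, m, k}): φ is true.
  n (successors {u, v, x, y, t, k}): φ is true.
  k (successors {v, w, x, z, t, m, n}): φ is true.
For instance, at w:
  At w: \Diamond ((r \lor \neg r) \lor r) requires (r \lor \neg r) \lor r at some successor in {v, x, z, k}.
    (r \lor \neg r) \lor r holds at v, so \Diamond ((r \lor \neg r) \lor r) is true at w.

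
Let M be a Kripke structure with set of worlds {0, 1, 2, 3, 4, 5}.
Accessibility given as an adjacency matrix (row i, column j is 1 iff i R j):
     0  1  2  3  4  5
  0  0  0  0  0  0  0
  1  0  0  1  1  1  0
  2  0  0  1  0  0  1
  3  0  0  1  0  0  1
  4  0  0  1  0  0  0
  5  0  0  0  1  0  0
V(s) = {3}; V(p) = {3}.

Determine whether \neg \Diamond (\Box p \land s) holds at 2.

Yes

Recall that \Box ψ holds at a world iff ψ holds at every accessible world, and \Diamond ψ holds iff ψ holds at some accessible world.
At 2: \Diamond (\Box p \land s) is false, so \neg \Diamond (\Box p \land s) is true.
  At 2: \Diamond (\Box p \land s) requires \Box p \land s at some successor in {2, 5}.
    At 2: \Box p \land s is false.
    At 5: \Box p \land s is false.
  So \Diamond (\Box p \land s) is false at 2.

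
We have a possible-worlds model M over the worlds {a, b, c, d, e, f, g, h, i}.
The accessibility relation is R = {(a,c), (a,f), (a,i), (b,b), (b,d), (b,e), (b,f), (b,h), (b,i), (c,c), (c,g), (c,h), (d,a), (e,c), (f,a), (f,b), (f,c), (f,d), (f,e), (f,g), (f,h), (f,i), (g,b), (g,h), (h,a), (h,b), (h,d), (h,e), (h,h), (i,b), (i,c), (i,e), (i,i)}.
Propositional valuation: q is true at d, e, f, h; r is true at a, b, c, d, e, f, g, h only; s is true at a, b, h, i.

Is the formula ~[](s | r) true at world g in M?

No

At g: [](s | r) is true, so ~[](s | r) is false.
  At g: [](s | r) requires s | r at every successor {b, h}.
    At b: s | r is true.
    At h: s | r is true.
  So [](s | r) is true at g.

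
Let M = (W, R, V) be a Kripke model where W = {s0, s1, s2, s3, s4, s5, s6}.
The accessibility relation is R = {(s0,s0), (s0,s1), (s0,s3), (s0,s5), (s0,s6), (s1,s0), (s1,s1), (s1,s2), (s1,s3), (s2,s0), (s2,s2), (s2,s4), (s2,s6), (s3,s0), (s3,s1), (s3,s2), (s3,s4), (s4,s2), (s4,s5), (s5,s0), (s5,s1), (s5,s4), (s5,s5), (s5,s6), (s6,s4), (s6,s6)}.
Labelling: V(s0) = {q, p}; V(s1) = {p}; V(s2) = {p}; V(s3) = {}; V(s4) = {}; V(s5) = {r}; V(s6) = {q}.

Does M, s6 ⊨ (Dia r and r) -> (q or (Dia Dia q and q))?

At s6: Dia r and r is false, q or (Dia Dia q and q) is true, so (Dia r and r) -> (q or (Dia Dia q and q)) is true.
  At s6: Dia r is false, r is false, so Dia r and r is false.
    At s6: Dia r requires r at some successor in {s4, s6}.
      At s4: r is false.
      At s6: r is false.
    So Dia r is false at s6.
  At s6: q is true, Dia Dia q and q is true, so q or (Dia Dia q and q) is true.
    At s6: Dia Dia q is true, q is true, so Dia Dia q and q is true.
      At s6: Dia Dia q requires Dia q at some successor in {s4, s6}.
        Dia q holds at s6, so Dia Dia q is true at s6.

Yes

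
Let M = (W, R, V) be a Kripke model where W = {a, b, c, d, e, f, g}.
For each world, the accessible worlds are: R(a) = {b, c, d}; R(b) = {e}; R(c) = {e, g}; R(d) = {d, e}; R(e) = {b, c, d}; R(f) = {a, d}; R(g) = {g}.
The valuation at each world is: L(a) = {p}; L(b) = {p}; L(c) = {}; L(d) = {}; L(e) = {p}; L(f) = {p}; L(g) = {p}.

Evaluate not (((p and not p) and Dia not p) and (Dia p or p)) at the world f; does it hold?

Yes

At f: ((p and not p) and Dia not p) and (Dia p or p) is false, so not (((p and not p) and Dia not p) and (Dia p or p)) is true.
  At f: (p and not p) and Dia not p is false, Dia p or p is true, so ((p and not p) and Dia not p) and (Dia p or p) is false.
    At f: p and not p is false, Dia not p is true, so (p and not p) and Dia not p is false.
      At f: Dia not p requires not p at some successor in {a, d}.
        not p holds at d, so Dia not p is true at f.
    At f: Dia p is true, p is true, so Dia p or p is true.
      At f: Dia p requires p at some successor in {a, d}.
        p holds at a, so Dia p is true at f.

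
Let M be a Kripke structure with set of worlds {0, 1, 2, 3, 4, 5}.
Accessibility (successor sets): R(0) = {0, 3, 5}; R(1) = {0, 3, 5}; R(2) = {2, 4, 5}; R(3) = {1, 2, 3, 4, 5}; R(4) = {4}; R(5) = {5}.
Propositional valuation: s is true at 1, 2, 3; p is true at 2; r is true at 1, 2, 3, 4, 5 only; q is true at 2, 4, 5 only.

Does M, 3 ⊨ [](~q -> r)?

At 3: [](~q -> r) requires ~q -> r at every successor {1, 2, 3, 4, 5}.
  At 1: ~q -> r is true.
  At 2: ~q -> r is true.
  At 3: ~q -> r is true.
  At 4: ~q -> r is true.
  At 5: ~q -> r is true.
So [](~q -> r) is true at 3.

Yes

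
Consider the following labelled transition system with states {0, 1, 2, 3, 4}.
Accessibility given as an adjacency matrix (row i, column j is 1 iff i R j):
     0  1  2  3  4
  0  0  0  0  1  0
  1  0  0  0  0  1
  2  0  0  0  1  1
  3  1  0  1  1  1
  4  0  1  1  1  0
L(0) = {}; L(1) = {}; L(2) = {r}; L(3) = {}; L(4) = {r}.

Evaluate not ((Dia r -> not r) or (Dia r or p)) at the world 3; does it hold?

Recall that Dia ψ holds at a world iff ψ holds at some accessible world.
At 3: (Dia r -> not r) or (Dia r or p) is true, so not ((Dia r -> not r) or (Dia r or p)) is false.
  At 3: Dia r -> not r is true, Dia r or p is true, so (Dia r -> not r) or (Dia r or p) is true.
    At 3: Dia r is true, not r is true, so Dia r -> not r is true.
      At 3: Dia r requires r at some successor in {0, 2, 3, 4}.
        r holds at 2, so Dia r is true at 3.
    At 3: Dia r is true, p is false, so Dia r or p is true.
      At 3: Dia r requires r at some successor in {0, 2, 3, 4}.
        r holds at 2, so Dia r is true at 3.

No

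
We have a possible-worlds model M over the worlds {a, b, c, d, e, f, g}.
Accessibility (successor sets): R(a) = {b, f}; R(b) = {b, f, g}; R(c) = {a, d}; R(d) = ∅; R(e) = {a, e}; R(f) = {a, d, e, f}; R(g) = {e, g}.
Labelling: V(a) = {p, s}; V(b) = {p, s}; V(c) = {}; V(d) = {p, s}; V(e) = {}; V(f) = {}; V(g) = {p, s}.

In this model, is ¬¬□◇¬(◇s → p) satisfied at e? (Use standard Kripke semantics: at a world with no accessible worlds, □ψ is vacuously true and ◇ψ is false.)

Yes

At e: ¬□◇¬(◇s → p) is false, so ¬¬□◇¬(◇s → p) is true.
  At e: □◇¬(◇s → p) is true, so ¬□◇¬(◇s → p) is false.
    At e: □◇¬(◇s → p) requires ◇¬(◇s → p) at every successor {a, e}.
      At a: ◇¬(◇s → p) is true.
      At e: ◇¬(◇s → p) is true.
    So □◇¬(◇s → p) is true at e.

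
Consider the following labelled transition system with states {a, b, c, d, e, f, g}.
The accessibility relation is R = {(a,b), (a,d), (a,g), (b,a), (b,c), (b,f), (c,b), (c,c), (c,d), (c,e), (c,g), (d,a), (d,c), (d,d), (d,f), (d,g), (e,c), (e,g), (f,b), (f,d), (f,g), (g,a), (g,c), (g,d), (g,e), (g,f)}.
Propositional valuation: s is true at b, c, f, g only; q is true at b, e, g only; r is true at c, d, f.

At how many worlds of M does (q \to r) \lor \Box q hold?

Let φ = (q \to r) \lor \Box q. Evaluate φ at each world:
  a (successors {b, d, g}): φ is true.
  b (successors {a, c, f}): φ is false.
  c (successors {b, c, d, e, g}): φ is true.
  d (successors {a, c, d, f, g}): φ is true.
  e (successors {c, g}): φ is false.
  f (successors {b, d, g}): φ is true.
  g (successors {a, c, d, e, f}): φ is false.
For instance, at a:
  At a: q \to r is true, \Box q is false, so (q \to r) \lor \Box q is true.
    At a: \Box q requires q at every successor {b, d, g}.
      q fails at d, so \Box q is false at a.
Satisfying worlds: {a, c, d, f}

4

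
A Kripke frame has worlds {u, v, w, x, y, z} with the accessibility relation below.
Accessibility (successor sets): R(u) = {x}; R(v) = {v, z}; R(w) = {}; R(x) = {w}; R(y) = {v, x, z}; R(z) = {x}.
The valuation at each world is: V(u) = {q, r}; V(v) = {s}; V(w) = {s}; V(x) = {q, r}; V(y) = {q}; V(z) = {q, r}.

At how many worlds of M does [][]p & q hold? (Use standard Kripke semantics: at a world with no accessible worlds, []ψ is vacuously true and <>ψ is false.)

1

Let φ = [][]p & q. Evaluate φ at each world:
  u (successors {x}): φ is false.
  v (successors {v, z}): φ is false.
  w (successors ∅): φ is false.
  x (successors {w}): φ is true.
  y (successors {v, x, z}): φ is false.
  z (successors {x}): φ is false.
For instance, at x:
  At x: [][]p is true, q is true, so [][]p & q is true.
    At x: [][]p requires []p at every successor {w}.
      At w: []p is true.
    So [][]p is true at x.
Satisfying worlds: {x}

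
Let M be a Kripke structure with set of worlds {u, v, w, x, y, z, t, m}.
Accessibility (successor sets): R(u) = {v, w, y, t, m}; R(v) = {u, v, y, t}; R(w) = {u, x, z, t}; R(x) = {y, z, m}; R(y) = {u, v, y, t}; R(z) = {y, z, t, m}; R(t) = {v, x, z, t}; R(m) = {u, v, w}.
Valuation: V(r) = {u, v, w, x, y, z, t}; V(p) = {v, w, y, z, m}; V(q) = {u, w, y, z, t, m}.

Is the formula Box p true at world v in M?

No

At v: Box p requires p at every successor {u, v, y, t}.
  p fails at u, so Box p is false at v.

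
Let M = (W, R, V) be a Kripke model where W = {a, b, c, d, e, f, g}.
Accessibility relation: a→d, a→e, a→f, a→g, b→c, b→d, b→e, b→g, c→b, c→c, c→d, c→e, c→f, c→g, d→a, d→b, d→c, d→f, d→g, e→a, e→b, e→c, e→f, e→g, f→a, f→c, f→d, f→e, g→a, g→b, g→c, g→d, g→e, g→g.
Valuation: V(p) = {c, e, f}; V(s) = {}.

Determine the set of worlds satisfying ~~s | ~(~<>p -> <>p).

Recall that <>ψ holds at a world iff ψ holds at some accessible world.
Let φ = ~~s | ~(~<>p -> <>p). Evaluate φ at each world:
  a (successors {d, e, f, g}): φ is false.
  b (successors {c, d, e, g}): φ is false.
  c (successors {b, c, d, e, f, g}): φ is false.
  d (successors {a, b, c, f, g}): φ is false.
  e (successors {a, b, c, f, g}): φ is false.
  f (successors {a, c, d, e}): φ is false.
  g (successors {a, b, c, d, e, g}): φ is false.
For instance, at d:
  At d: ~~s is false, ~(~<>p -> <>p) is false, so ~~s | ~(~<>p -> <>p) is false.
    At d: ~<>p -> <>p is true, so ~(~<>p -> <>p) is false.
      At d: ~<>p is false, <>p is true, so ~<>p -> <>p is true.
Satisfying worlds: none.

none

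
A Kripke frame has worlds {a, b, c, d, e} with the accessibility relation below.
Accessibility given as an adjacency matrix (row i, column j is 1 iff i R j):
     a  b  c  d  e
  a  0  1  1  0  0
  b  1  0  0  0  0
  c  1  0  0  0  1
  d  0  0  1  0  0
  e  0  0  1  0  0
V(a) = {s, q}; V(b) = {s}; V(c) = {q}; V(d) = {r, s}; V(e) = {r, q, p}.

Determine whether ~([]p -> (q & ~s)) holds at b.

At b: []p -> (q & ~s) is true, so ~([]p -> (q & ~s)) is false.
  At b: []p is false, q & ~s is false, so []p -> (q & ~s) is true.
    At b: []p requires p at every successor {a}.
      p fails at a, so []p is false at b.

No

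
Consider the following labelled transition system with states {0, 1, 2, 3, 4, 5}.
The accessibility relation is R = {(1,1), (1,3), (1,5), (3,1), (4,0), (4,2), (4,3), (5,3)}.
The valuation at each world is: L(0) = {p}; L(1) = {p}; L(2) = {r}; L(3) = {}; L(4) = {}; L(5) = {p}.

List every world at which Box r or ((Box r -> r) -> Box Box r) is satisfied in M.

0, 2

Recall that Box ψ holds at a world iff ψ holds at every accessible world, and Dia ψ holds iff ψ holds at some accessible world.
Let φ = Box r or ((Box r -> r) -> Box Box r). Evaluate φ at each world:
  0 (successors ∅): φ is true.
  1 (successors {1, 3, 5}): φ is false.
  2 (successors ∅): φ is true.
  3 (successors {1}): φ is false.
  4 (successors {0, 2, 3}): φ is false.
  5 (successors {3}): φ is false.
For instance, at 5:
  At 5: Box r is false, (Box r -> r) -> Box Box r is false, so Box r or ((Box r -> r) -> Box Box r) is false.
    At 5: Box r requires r at every successor {3}.
      r fails at 3, so Box r is false at 5.
    At 5: Box r -> r is true, Box Box r is false, so (Box r -> r) -> Box Box r is false.
      At 5: Box r is false, r is false, so Box r -> r is true.
      At 5: Box Box r requires Box r at every successor {3}.
        Box r fails at 3, so Box Box r is false at 5.
Satisfying worlds: {0, 2}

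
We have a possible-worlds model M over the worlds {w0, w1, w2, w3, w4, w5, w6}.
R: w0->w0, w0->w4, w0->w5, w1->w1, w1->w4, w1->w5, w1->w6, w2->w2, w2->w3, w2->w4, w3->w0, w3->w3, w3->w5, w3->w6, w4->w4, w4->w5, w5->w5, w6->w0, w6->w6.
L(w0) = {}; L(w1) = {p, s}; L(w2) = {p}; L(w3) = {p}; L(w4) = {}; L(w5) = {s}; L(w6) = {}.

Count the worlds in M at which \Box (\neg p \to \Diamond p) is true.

0

Recall that \Box ψ holds at a world iff ψ holds at every accessible world, and \Diamond ψ holds iff ψ holds at some accessible world.
Let φ = \Box (\neg p \to \Diamond p). Evaluate φ at each world:
  w0 (successors {w0, w4, w5}): φ is false.
  w1 (successors {w1, w4, w5, w6}): φ is false.
  w2 (successors {w2, w3, w4}): φ is false.
  w3 (successors {w0, w3, w5, w6}): φ is false.
  w4 (successors {w4, w5}): φ is false.
  w5 (successors {w5}): φ is false.
  w6 (successors {w0, w6}): φ is false.
For instance, at w1:
  At w1: \Box (\neg p \to \Diamond p) requires \neg p \to \Diamond p at every successor {w1, w4, w5, w6}.
    \neg p \to \Diamond p fails at w4, so \Box (\neg p \to \Diamond p) is false at w1.
      At w4: \neg p is true, \Diamond p is false, so \neg p \to \Diamond p is false.
Satisfying worlds: none.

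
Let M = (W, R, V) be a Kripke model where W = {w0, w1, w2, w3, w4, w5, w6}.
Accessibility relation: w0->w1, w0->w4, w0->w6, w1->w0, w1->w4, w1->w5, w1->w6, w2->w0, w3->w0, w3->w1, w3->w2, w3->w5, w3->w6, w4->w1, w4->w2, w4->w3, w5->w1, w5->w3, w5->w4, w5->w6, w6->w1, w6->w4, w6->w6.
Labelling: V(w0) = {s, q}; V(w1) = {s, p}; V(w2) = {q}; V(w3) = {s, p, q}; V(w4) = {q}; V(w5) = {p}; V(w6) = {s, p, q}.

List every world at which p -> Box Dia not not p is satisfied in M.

w0, w1, w2, w4, w5, w6

Let φ = p -> Box Dia not not p. Evaluate φ at each world:
  w0 (successors {w1, w4, w6}): φ is true.
  w1 (successors {w0, w4, w5, w6}): φ is true.
  w2 (successors {w0}): φ is true.
  w3 (successors {w0, w1, w2, w5, w6}): φ is false.
  w4 (successors {w1, w2, w3}): φ is true.
  w5 (successors {w1, w3, w4, w6}): φ is true.
  w6 (successors {w1, w4, w6}): φ is true.
For instance, at w0:
  At w0: p is false, Box Dia not not p is true, so p -> Box Dia not not p is true.
    At w0: Box Dia not not p requires Dia not not p at every successor {w1, w4, w6}.
      At w1: Dia not not p is true.
      At w4: Dia not not p is true.
      At w6: Dia not not p is true.
    So Box Dia not not p is true at w0.
Satisfying worlds: {w0, w1, w2, w4, w5, w6}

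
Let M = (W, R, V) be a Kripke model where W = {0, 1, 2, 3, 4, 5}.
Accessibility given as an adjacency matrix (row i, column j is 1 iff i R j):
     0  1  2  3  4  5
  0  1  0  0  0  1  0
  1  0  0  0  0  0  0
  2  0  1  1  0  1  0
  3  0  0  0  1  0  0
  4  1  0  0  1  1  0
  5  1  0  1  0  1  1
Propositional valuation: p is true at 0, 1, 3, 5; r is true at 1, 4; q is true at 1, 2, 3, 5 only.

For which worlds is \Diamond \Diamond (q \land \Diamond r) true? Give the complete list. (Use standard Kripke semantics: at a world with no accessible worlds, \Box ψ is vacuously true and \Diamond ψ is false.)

2, 5

Let φ = \Diamond \Diamond (q \land \Diamond r). Evaluate φ at each world:
  0 (successors {0, 4}): φ is false.
  1 (successors ∅): φ is false.
  2 (successors {1, 2, 4}): φ is true.
  3 (successors {3}): φ is false.
  4 (successors {0, 3, 4}): φ is false.
  5 (successors {0, 2, 4, 5}): φ is true.
For instance, at 4:
  At 4: \Diamond \Diamond (q \land \Diamond r) requires \Diamond (q \land \Diamond r) at some successor in {0, 3, 4}.
    At 0: \Diamond (q \land \Diamond r) is false.
    At 3: \Diamond (q \land \Diamond r) is false.
    At 4: \Diamond (q \land \Diamond r) is false.
  So \Diamond \Diamond (q \land \Diamond r) is false at 4.
Satisfying worlds: {2, 5}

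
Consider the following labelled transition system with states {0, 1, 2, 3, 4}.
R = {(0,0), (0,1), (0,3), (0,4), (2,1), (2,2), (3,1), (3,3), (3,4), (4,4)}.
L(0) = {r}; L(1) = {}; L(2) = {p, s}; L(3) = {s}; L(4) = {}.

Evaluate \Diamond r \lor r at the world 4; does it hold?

No

At 4: \Diamond r is false, r is false, so \Diamond r \lor r is false.
  At 4: \Diamond r requires r at some successor in {4}.
    At 4: r is false.
  So \Diamond r is false at 4.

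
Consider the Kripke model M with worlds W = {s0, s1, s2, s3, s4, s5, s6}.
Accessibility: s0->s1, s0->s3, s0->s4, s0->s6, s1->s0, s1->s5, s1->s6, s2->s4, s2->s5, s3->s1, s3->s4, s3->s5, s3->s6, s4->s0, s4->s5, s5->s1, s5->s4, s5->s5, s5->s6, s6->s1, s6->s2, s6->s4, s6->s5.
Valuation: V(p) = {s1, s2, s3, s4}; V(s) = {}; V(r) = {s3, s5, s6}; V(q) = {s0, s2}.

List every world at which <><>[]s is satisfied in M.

none

Let φ = <><>[]s. Evaluate φ at each world:
  s0 (successors {s1, s3, s4, s6}): φ is false.
  s1 (successors {s0, s5, s6}): φ is false.
  s2 (successors {s4, s5}): φ is false.
  s3 (successors {s1, s4, s5, s6}): φ is false.
  s4 (successors {s0, s5}): φ is false.
  s5 (successors {s1, s4, s5, s6}): φ is false.
  s6 (successors {s1, s2, s4, s5}): φ is false.
For instance, at s2:
  At s2: <><>[]s requires <>[]s at some successor in {s4, s5}.
    At s4: <>[]s is false.
    At s5: <>[]s is false.
  So <><>[]s is false at s2.
Satisfying worlds: none.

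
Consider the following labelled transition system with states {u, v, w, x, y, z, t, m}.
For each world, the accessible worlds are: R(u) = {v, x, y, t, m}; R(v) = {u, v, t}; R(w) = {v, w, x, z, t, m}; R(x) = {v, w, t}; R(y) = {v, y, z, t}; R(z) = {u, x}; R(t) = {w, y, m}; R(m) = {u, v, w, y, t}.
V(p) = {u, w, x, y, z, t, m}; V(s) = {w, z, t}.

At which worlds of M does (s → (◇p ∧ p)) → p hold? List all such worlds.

u, w, x, y, z, t, m

Let φ = (s → (◇p ∧ p)) → p. Evaluate φ at each world:
  u (successors {v, x, y, t, m}): φ is true.
  v (successors {u, v, t}): φ is false.
  w (successors {v, w, x, z, t, m}): φ is true.
  x (successors {v, w, t}): φ is true.
  y (successors {v, y, z, t}): φ is true.
  z (successors {u, x}): φ is true.
  t (successors {w, y, m}): φ is true.
  m (successors {u, v, w, y, t}): φ is true.
For instance, at y:
  At y: s → (◇p ∧ p) is true, p is true, so (s → (◇p ∧ p)) → p is true.
    At y: s is false, ◇p ∧ p is true, so s → (◇p ∧ p) is true.
      At y: ◇p is true, p is true, so ◇p ∧ p is true.
Satisfying worlds: {u, w, x, y, z, t, m}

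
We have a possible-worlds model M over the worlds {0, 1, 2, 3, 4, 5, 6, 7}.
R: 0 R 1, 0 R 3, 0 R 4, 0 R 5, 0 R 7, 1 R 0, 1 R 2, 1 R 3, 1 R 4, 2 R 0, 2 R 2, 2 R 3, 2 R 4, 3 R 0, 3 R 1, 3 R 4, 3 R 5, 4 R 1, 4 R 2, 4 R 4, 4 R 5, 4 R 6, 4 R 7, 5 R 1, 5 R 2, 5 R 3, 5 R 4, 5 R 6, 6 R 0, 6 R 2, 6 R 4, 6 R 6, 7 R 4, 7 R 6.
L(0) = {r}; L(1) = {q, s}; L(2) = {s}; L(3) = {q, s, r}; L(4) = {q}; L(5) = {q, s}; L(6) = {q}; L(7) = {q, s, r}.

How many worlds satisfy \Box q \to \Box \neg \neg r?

Let φ = \Box q \to \Box \neg \neg r. Evaluate φ at each world:
  0 (successors {1, 3, 4, 5, 7}): φ is false.
  1 (successors {0, 2, 3, 4}): φ is true.
  2 (successors {0, 2, 3, 4}): φ is true.
  3 (successors {0, 1, 4, 5}): φ is true.
  4 (successors {1, 2, 4, 5, 6, 7}): φ is true.
  5 (successors {1, 2, 3, 4, 6}): φ is true.
  6 (successors {0, 2, 4, 6}): φ is true.
  7 (successors {4, 6}): φ is false.
For instance, at 0:
  At 0: \Box q is true, \Box \neg \neg r is false, so \Box q \to \Box \neg \neg r is false.
    At 0: \Box q requires q at every successor {1, 3, 4, 5, 7}.
      At 1: q is true.
      At 3: q is true.
      At 4: q is true.
      At 5: q is true.
      At 7: q is true.
    So \Box q is true at 0.
    At 0: \Box \neg \neg r requires \neg \neg r at every successor {1, 3, 4, 5, 7}.
      \neg \neg r fails at 1, so \Box \neg \neg r is false at 0.
Satisfying worlds: {1, 2, 3, 4, 5, 6}

6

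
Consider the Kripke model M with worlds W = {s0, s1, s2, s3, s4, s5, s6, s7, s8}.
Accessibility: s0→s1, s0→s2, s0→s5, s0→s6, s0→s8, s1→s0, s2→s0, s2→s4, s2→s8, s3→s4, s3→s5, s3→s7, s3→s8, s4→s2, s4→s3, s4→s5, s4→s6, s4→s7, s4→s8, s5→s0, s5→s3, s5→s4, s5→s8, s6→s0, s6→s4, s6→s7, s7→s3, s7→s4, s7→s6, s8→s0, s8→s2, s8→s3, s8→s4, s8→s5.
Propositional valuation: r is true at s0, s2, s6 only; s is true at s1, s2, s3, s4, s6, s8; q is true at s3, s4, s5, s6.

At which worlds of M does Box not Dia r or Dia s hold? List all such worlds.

Let φ = Box not Dia r or Dia s. Evaluate φ at each world:
  s0 (successors {s1, s2, s5, s6, s8}): φ is true.
  s1 (successors {s0}): φ is false.
  s2 (successors {s0, s4, s8}): φ is true.
  s3 (successors {s4, s5, s7, s8}): φ is true.
  s4 (successors {s2, s3, s5, s6, s7, s8}): φ is true.
  s5 (successors {s0, s3, s4, s8}): φ is true.
  s6 (successors {s0, s4, s7}): φ is true.
  s7 (successors {s3, s4, s6}): φ is true.
  s8 (successors {s0, s2, s3, s4, s5}): φ is true.
For instance, at s8:
  At s8: Box not Dia r is false, Dia s is true, so Box not Dia r or Dia s is true.
    At s8: Box not Dia r requires not Dia r at every successor {s0, s2, s3, s4, s5}.
      not Dia r fails at s0, so Box not Dia r is false at s8.
    At s8: Dia s requires s at some successor in {s0, s2, s3, s4, s5}.
      s holds at s2, so Dia s is true at s8.
Satisfying worlds: {s0, s2, s3, s4, s5, s6, s7, s8}

s0, s2, s3, s4, s5, s6, s7, s8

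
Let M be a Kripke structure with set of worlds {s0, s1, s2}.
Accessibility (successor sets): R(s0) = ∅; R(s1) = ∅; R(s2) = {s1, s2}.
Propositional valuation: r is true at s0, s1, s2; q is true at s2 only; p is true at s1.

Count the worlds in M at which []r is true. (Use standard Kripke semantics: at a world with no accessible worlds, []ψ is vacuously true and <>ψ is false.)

3

Recall that []ψ holds at a world iff ψ holds at every accessible world, and <>ψ holds iff ψ holds at some accessible world.
Let φ = []r. Evaluate φ at each world:
  s0 (successors ∅): φ is true.
  s1 (successors ∅): φ is true.
  s2 (successors {s1, s2}): φ is true.
For instance, at s2:
  At s2: []r requires r at every successor {s1, s2}.
    At s1: r is true.
    At s2: r is true.
  So []r is true at s2.
Satisfying worlds: {s0, s1, s2}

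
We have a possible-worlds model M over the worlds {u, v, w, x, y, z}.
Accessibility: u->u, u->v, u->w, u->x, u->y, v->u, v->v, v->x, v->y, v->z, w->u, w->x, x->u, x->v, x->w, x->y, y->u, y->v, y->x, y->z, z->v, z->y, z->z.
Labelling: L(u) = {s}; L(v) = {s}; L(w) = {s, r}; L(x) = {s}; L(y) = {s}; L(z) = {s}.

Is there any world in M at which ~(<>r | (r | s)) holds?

Let φ = ~(<>r | (r | s)). Evaluate φ at each world:
  u (successors {u, v, w, x, y}): φ is false.
  v (successors {u, v, x, y, z}): φ is false.
  w (successors {u, x}): φ is false.
  x (successors {u, v, w, y}): φ is false.
  y (successors {u, v, x, z}): φ is false.
  z (successors {v, y, z}): φ is false.
For instance, at y:
  At y: <>r | (r | s) is true, so ~(<>r | (r | s)) is false.
    At y: <>r is false, r | s is true, so <>r | (r | s) is true.
      At y: <>r requires r at some successor in {u, v, x, z}.
        At u: r is false.
        At v: r is false.
        At x: r is false.
        At z: r is false.
      So <>r is false at y.

No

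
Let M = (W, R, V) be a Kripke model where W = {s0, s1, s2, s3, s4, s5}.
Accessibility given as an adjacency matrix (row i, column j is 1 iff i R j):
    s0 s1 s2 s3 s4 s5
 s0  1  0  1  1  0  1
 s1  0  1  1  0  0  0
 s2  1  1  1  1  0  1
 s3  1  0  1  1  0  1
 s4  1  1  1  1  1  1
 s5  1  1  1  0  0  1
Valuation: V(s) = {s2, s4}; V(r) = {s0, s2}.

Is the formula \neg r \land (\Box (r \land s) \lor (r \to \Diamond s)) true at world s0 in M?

At s0: \neg r is false, \Box (r \land s) \lor (r \to \Diamond s) is true, so \neg r \land (\Box (r \land s) \lor (r \to \Diamond s)) is false.
  At s0: \Box (r \land s) is false, r \to \Diamond s is true, so \Box (r \land s) \lor (r \to \Diamond s) is true.
    At s0: \Box (r \land s) requires r \land s at every successor {s0, s2, s3, s5}.
      r \land s fails at s0, so \Box (r \land s) is false at s0.
    At s0: r is true, \Diamond s is true, so r \to \Diamond s is true.
      At s0: \Diamond s requires s at some successor in {s0, s2, s3, s5}.
        s holds at s2, so \Diamond s is true at s0.

No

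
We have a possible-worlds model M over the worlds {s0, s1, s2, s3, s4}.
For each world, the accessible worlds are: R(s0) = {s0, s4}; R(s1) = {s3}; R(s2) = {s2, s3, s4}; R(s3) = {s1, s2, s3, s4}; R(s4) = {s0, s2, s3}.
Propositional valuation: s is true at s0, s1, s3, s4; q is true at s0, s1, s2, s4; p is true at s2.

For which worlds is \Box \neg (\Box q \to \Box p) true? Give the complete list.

none

Recall that \Box ψ holds at a world iff ψ holds at every accessible world, and \Diamond ψ holds iff ψ holds at some accessible world.
Let φ = \Box \neg (\Box q \to \Box p). Evaluate φ at each world:
  s0 (successors {s0, s4}): φ is false.
  s1 (successors {s3}): φ is false.
  s2 (successors {s2, s3, s4}): φ is false.
  s3 (successors {s1, s2, s3, s4}): φ is false.
  s4 (successors {s0, s2, s3}): φ is false.
For instance, at s4:
  At s4: \Box \neg (\Box q \to \Box p) requires \neg (\Box q \to \Box p) at every successor {s0, s2, s3}.
    \neg (\Box q \to \Box p) fails at s2, so \Box \neg (\Box q \to \Box p) is false at s4.
      At s2: \Box q \to \Box p is true, so \neg (\Box q \to \Box p) is false.
Satisfying worlds: none.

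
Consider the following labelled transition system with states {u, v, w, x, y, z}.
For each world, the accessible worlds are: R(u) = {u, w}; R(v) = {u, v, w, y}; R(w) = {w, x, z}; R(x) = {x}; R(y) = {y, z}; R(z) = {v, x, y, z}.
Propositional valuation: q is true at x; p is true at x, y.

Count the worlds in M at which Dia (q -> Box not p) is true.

Recall that Box ψ holds at a world iff ψ holds at every accessible world, and Dia ψ holds iff ψ holds at some accessible world.
Let φ = Dia (q -> Box not p). Evaluate φ at each world:
  u (successors {u, w}): φ is true.
  v (successors {u, v, w, y}): φ is true.
  w (successors {w, x, z}): φ is true.
  x (successors {x}): φ is false.
  y (successors {y, z}): φ is true.
  z (successors {v, x, y, z}): φ is true.
For instance, at v:
  At v: Dia (q -> Box not p) requires q -> Box not p at some successor in {u, v, w, y}.
    q -> Box not p holds at u, so Dia (q -> Box not p) is true at v.
      At u: q is false, Box not p is true, so q -> Box not p is true.
Satisfying worlds: {u, v, w, y, z}

5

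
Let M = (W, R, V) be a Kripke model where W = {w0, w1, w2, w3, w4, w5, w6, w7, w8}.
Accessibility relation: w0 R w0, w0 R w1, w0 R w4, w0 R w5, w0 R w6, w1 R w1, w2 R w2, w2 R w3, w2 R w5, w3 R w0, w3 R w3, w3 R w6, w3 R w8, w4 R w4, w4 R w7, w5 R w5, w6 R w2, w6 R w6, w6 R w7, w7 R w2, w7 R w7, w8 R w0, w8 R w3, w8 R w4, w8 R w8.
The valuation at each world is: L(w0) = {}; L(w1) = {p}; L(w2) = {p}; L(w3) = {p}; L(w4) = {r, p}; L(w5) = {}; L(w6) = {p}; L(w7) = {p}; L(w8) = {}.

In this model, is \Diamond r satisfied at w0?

Yes

Recall that \Diamond ψ holds at a world iff ψ holds at some accessible world.
At w0: \Diamond r requires r at some successor in {w0, w1, w4, w5, w6}.
  r holds at w4, so \Diamond r is true at w0.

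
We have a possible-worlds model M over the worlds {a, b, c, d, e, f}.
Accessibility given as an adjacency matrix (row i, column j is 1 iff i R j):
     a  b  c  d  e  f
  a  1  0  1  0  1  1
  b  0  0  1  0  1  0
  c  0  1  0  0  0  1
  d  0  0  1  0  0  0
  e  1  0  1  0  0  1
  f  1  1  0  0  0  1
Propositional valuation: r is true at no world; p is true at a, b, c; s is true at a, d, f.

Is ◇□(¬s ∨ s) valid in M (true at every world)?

Let φ = ◇□(¬s ∨ s). Evaluate φ at each world:
  a (successors {a, c, e, f}): φ is true.
  b (successors {c, e}): φ is true.
  c (successors {b, f}): φ is true.
  d (successors {c}): φ is true.
  e (successors {a, c, f}): φ is true.
  f (successors {a, b, f}): φ is true.
For instance, at e:
  At e: ◇□(¬s ∨ s) requires □(¬s ∨ s) at some successor in {a, c, f}.
    □(¬s ∨ s) holds at a, so ◇□(¬s ∨ s) is true at e.
      At a: □(¬s ∨ s) requires ¬s ∨ s at every successor {a, c, e, f}.
        At a: ¬s ∨ s is true.
        At c: ¬s ∨ s is true.
        At e: ¬s ∨ s is true.
        At f: ¬s ∨ s is true.
      So □(¬s ∨ s) is true at a.

Yes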